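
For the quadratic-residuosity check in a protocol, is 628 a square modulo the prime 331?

yes

(628/331)
  = (297/331)    [628 ≡ 297 mod 331]
  = (331/297)    [QR: 297 ≡ 1 mod 4, sign kept]
  = (34/297)    [331 ≡ 34 mod 297]
  = (17/297)    [297 ≡ 1 mod 8 ⇒ (2/297) = +1]
  = (297/17)    [QR: 17 ≡ 1 mod 4, sign kept]
  = (8/17)    [297 ≡ 8 mod 17]
  = (1/17)    [17 ≡ 1 mod 8 ⇒ (2/17)^3 = +1]
  = 1    [(1/17) = 1]
(628/331) = 1, and 331 is prime, so 628 is a quadratic residue mod 331.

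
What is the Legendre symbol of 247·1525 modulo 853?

-1

By multiplicativity, (247·1525/853) = (247/853)·(1525/853).
First factor (247/853):
853 ≡ 1 (mod 4), so quadratic reciprocity gives (247/853) = (853/247). Reduce: 853 ≡ 112 (mod 247). Now have (112/247).
Factor out 2: 112 = 2^4·7. Since 247 ≡ 7 (mod 8), (2/247) = +1, and (2/247)^4 = +1. Now have (7/247).
Both 7 ≡ 3 and 247 ≡ 3 (mod 4), so reciprocity gives (7/247) = -(247/7). Reduce: 247 ≡ 2 (mod 7). Now have -(2/7).
Factor out 2: 2 = 2. Since 7 ≡ 7 (mod 8), (2/7) = +1. Now have -(1/7).
(1/7) = 1. Collecting the sign factors: -1.
Second factor (1525/853):
Reduce the numerator: 1525 ≡ 672 (mod 853), so (1525/853) = (672/853).
Factor out 2: 672 = 2^5·21. Since 853 ≡ 5 (mod 8), (2/853) = -1, and (2/853)^5 = -1. Now have -(21/853).
21 ≡ 1 (mod 4), so quadratic reciprocity gives (21/853) = (853/21). Reduce: 853 ≡ 13 (mod 21). Now have -(13/21).
13 ≡ 1 (mod 4), so quadratic reciprocity gives (13/21) = (21/13). Reduce: 21 ≡ 8 (mod 13). Now have -(8/13).
Factor out 2: 8 = 2^3. Since 13 ≡ 5 (mod 8), (2/13) = -1, and (2/13)^3 = -1. Now have (1/13).
(1/13) = 1. Collecting the sign factors: 1.
Product: (-1)·(1) = -1.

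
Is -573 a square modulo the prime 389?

Pull out -1: (-573/389) = (-1/389)·(573/389). Since 389 ≡ 1 (mod 4), (-1/389) = +1. Now have (573/389).
Reduce the numerator: 573 ≡ 184 (mod 389), so (573/389) = (184/389).
Factor out 2: 184 = 2^3·23. Since 389 ≡ 5 (mod 8), (2/389) = -1, and (2/389)^3 = -1. Now have -(23/389).
389 ≡ 1 (mod 4), so quadratic reciprocity gives (23/389) = (389/23). Reduce: 389 ≡ 21 (mod 23). Now have -(21/23).
21 ≡ 1 (mod 4), so quadratic reciprocity gives (21/23) = (23/21). Reduce: 23 ≡ 2 (mod 21). Now have -(2/21).
Factor out 2: 2 = 2. Since 21 ≡ 5 (mod 8), (2/21) = -1. Now have (1/21).
(1/21) = 1. Collecting the sign factors: 1.
The Legendre symbol is 1, so x^2 ≡ -573 (mod 389) has solution.

yes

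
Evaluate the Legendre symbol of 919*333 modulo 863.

By multiplicativity, (919·333|863) = (919|863)·(333|863).
First factor (919|863):
(919|863)
  = (56|863)    [919 ≡ 56 mod 863]
  = (7|863)    [863 ≡ 7 mod 8 ⇒ (2|863)^3 = +1]
  = -(863|7)    [QR: both ≡ 3 mod 4, sign flips]
  = -(2|7)    [863 ≡ 2 mod 7]
  = -(1|7)    [7 ≡ 7 mod 8 ⇒ (2|7) = +1]
  = -1    [(1|7) = 1]
Second factor (333|863):
(333|863)
  = (863|333)    [QR: 333 ≡ 1 mod 4, sign kept]
  = (197|333)    [863 ≡ 197 mod 333]
  = (333|197)    [QR: 197 ≡ 1 mod 4, sign kept]
  = (136|197)    [333 ≡ 136 mod 197]
  = -(17|197)    [197 ≡ 5 mod 8 ⇒ (2|197)^3 = -1]
  = -(197|17)    [QR: 17 ≡ 1 mod 4, sign kept]
  = -(10|17)    [197 ≡ 10 mod 17]
  = -(5|17)    [17 ≡ 1 mod 8 ⇒ (2|17) = +1]
  = -(17|5)    [QR: 5 ≡ 1 mod 4, sign kept]
  = -(2|5)    [17 ≡ 2 mod 5]
  = (1|5)    [5 ≡ 5 mod 8 ⇒ (2|5) = -1]
  = 1    [(1|5) = 1]
Product: (-1)·(1) = -1.

-1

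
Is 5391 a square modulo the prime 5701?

no

5701 ≡ 1 (mod 4), so quadratic reciprocity gives (5391|5701) = (5701|5391). Reduce: 5701 ≡ 310 (mod 5391). Now have (310|5391).
Factor out 2: 310 = 2·155. Since 5391 ≡ 7 (mod 8), (2|5391) = +1. Now have (155|5391).
Both 155 ≡ 3 and 5391 ≡ 3 (mod 4), so reciprocity gives (155|5391) = -(5391|155). Reduce: 5391 ≡ 121 (mod 155). Now have -(121|155).
121 ≡ 1 (mod 4), so quadratic reciprocity gives (121|155) = (155|121). Reduce: 155 ≡ 34 (mod 121). Now have -(34|121).
Factor out 2: 34 = 2·17. Since 121 ≡ 1 (mod 8), (2|121) = +1. Now have -(17|121).
17 ≡ 1 (mod 4), so quadratic reciprocity gives (17|121) = (121|17). Reduce: 121 ≡ 2 (mod 17). Now have -(2|17).
Factor out 2: 2 = 2. Since 17 ≡ 1 (mod 8), (2|17) = +1. Now have -(1|17).
(1|17) = 1. Collecting the sign factors: -1.
(5391|5701) = -1, and 5701 is prime, so 5391 is not a quadratic residue mod 5701.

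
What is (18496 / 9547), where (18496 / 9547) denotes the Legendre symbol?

(18496 / 9547)
  = (8949 / 9547)    [18496 ≡ 8949 mod 9547]
  = (9547 / 8949)    [QR: 8949 ≡ 1 mod 4, sign kept]
  = (598 / 8949)    [9547 ≡ 598 mod 8949]
  = -(299 / 8949)    [8949 ≡ 5 mod 8 ⇒ (2 / 8949) = -1]
  = -(8949 / 299)    [QR: 8949 ≡ 1 mod 4, sign kept]
  = -(278 / 299)    [8949 ≡ 278 mod 299]
  = (139 / 299)    [299 ≡ 3 mod 8 ⇒ (2 / 299) = -1]
  = -(299 / 139)    [QR: both ≡ 3 mod 4, sign flips]
  = -(21 / 139)    [299 ≡ 21 mod 139]
  = -(139 / 21)    [QR: 21 ≡ 1 mod 4, sign kept]
  = -(13 / 21)    [139 ≡ 13 mod 21]
  = -(21 / 13)    [QR: 13 ≡ 1 mod 4, sign kept]
  = -(8 / 13)    [21 ≡ 8 mod 13]
  = (1 / 13)    [13 ≡ 5 mod 8 ⇒ (2 / 13)^3 = -1]
  = 1    [(1 / 13) = 1]

1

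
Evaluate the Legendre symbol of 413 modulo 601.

1

(413 / 601)
  = (601 / 413)    [QR: 413 ≡ 1 mod 4, sign kept]
  = (188 / 413)    [601 ≡ 188 mod 413]
  = (47 / 413)    [413 ≡ 5 mod 8 ⇒ (2 / 413)^2 = +1]
  = (413 / 47)    [QR: 413 ≡ 1 mod 4, sign kept]
  = (37 / 47)    [413 ≡ 37 mod 47]
  = (47 / 37)    [QR: 37 ≡ 1 mod 4, sign kept]
  = (10 / 37)    [47 ≡ 10 mod 37]
  = -(5 / 37)    [37 ≡ 5 mod 8 ⇒ (2 / 37) = -1]
  = -(37 / 5)    [QR: 5 ≡ 1 mod 4, sign kept]
  = -(2 / 5)    [37 ≡ 2 mod 5]
  = (1 / 5)    [5 ≡ 5 mod 8 ⇒ (2 / 5) = -1]
  = 1    [(1 / 5) = 1]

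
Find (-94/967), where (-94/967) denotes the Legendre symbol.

(-94/967)
  = (873/967)    [-94 ≡ 873 mod 967]
  = (967/873)    [QR: 873 ≡ 1 mod 4, sign kept]
  = (94/873)    [967 ≡ 94 mod 873]
  = (47/873)    [873 ≡ 1 mod 8 ⇒ (2/873) = +1]
  = (873/47)    [QR: 873 ≡ 1 mod 4, sign kept]
  = (27/47)    [873 ≡ 27 mod 47]
  = -(47/27)    [QR: both ≡ 3 mod 4, sign flips]
  = -(20/27)    [47 ≡ 20 mod 27]
  = -(5/27)    [27 ≡ 3 mod 8 ⇒ (2/27)^2 = +1]
  = -(27/5)    [QR: 5 ≡ 1 mod 4, sign kept]
  = -(2/5)    [27 ≡ 2 mod 5]
  = (1/5)    [5 ≡ 5 mod 8 ⇒ (2/5) = -1]
  = 1    [(1/5) = 1]

1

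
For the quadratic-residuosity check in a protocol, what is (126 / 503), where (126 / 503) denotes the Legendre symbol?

Factor out 2: 126 = 2·63. Since 503 ≡ 7 (mod 8), (2 / 503) = +1. Now have (63 / 503).
Both 63 ≡ 3 and 503 ≡ 3 (mod 4), so reciprocity gives (63 / 503) = -(503 / 63). Reduce: 503 ≡ 62 (mod 63). Now have -(62 / 63).
Factor out 2: 62 = 2·31. Since 63 ≡ 7 (mod 8), (2 / 63) = +1. Now have -(31 / 63).
Both 31 ≡ 3 and 63 ≡ 3 (mod 4), so reciprocity gives (31 / 63) = -(63 / 31). Reduce: 63 ≡ 1 (mod 31). Now have (1 / 31).
(1 / 31) = 1. Collecting the sign factors: 1.

1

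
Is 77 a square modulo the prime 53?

Reduce the numerator: 77 ≡ 24 (mod 53), so (77/53) = (24/53).
Factor out 2: 24 = 2^3·3. Since 53 ≡ 5 (mod 8), (2/53) = -1, and (2/53)^3 = -1. Now have -(3/53).
53 ≡ 1 (mod 4), so quadratic reciprocity gives (3/53) = (53/3). Reduce: 53 ≡ 2 (mod 3). Now have -(2/3).
Factor out 2: 2 = 2. Since 3 ≡ 3 (mod 8), (2/3) = -1. Now have (1/3).
(1/3) = 1. Collecting the sign factors: 1.
(77/53) = 1, and 53 is prime, so 77 is a quadratic residue mod 53.

yes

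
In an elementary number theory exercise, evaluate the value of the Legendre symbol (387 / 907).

-1

(387 / 907)
  = -(907 / 387)    [QR: both ≡ 3 mod 4, sign flips]
  = -(133 / 387)    [907 ≡ 133 mod 387]
  = -(387 / 133)    [QR: 133 ≡ 1 mod 4, sign kept]
  = -(121 / 133)    [387 ≡ 121 mod 133]
  = -(133 / 121)    [QR: 121 ≡ 1 mod 4, sign kept]
  = -(12 / 121)    [133 ≡ 12 mod 121]
  = -(3 / 121)    [121 ≡ 1 mod 8 ⇒ (2 / 121)^2 = +1]
  = -(121 / 3)    [QR: 121 ≡ 1 mod 4, sign kept]
  = -(1 / 3)    [121 ≡ 1 mod 3]
  = -1    [(1 / 3) = 1]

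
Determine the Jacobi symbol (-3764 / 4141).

-1

(-3764 / 4141)
  = (377 / 4141)    [-3764 ≡ 377 mod 4141]
  = (4141 / 377)    [QR: 377 ≡ 1 mod 4, sign kept]
  = (371 / 377)    [4141 ≡ 371 mod 377]
  = (377 / 371)    [QR: 377 ≡ 1 mod 4, sign kept]
  = (6 / 371)    [377 ≡ 6 mod 371]
  = -(3 / 371)    [371 ≡ 3 mod 8 ⇒ (2 / 371) = -1]
  = (371 / 3)    [QR: both ≡ 3 mod 4, sign flips]
  = (2 / 3)    [371 ≡ 2 mod 3]
  = -(1 / 3)    [3 ≡ 3 mod 8 ⇒ (2 / 3) = -1]
  = -1    [(1 / 3) = 1]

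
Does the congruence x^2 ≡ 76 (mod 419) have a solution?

no

(76|419)
  = (19|419)    [419 ≡ 3 mod 8 ⇒ (2|419)^2 = +1]
  = -(419|19)    [QR: both ≡ 3 mod 4, sign flips]
  = -(1|19)    [419 ≡ 1 mod 19]
  = -1    [(1|19) = 1]
The Legendre symbol is -1, so x^2 ≡ 76 (mod 419) has no solution.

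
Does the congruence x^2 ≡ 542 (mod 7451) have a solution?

Factor out 2: 542 = 2·271. Since 7451 ≡ 3 (mod 8), (2|7451) = -1. Now have -(271|7451).
Both 271 ≡ 3 and 7451 ≡ 3 (mod 4), so reciprocity gives (271|7451) = -(7451|271). Reduce: 7451 ≡ 134 (mod 271). Now have (134|271).
Factor out 2: 134 = 2·67. Since 271 ≡ 7 (mod 8), (2|271) = +1. Now have (67|271).
Both 67 ≡ 3 and 271 ≡ 3 (mod 4), so reciprocity gives (67|271) = -(271|67). Reduce: 271 ≡ 3 (mod 67). Now have -(3|67).
Both 3 ≡ 3 and 67 ≡ 3 (mod 4), so reciprocity gives (3|67) = -(67|3). Reduce: 67 ≡ 1 (mod 3). Now have (1|3).
(1|3) = 1. Collecting the sign factors: 1.
(542|7451) = 1, and 7451 is prime, so 542 is a quadratic residue mod 7451.

yes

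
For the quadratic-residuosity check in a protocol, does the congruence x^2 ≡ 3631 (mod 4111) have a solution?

Both 3631 ≡ 3 and 4111 ≡ 3 (mod 4), so reciprocity gives (3631|4111) = -(4111|3631). Reduce: 4111 ≡ 480 (mod 3631). Now have -(480|3631).
Factor out 2: 480 = 2^5·15. Since 3631 ≡ 7 (mod 8), (2|3631) = +1, and (2|3631)^5 = +1. Now have -(15|3631).
Both 15 ≡ 3 and 3631 ≡ 3 (mod 4), so reciprocity gives (15|3631) = -(3631|15). Reduce: 3631 ≡ 1 (mod 15). Now have (1|15).
(1|15) = 1. Collecting the sign factors: 1.
(3631|4111) = 1, and 4111 is prime, so 3631 is a quadratic residue mod 4111.

yes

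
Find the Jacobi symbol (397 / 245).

(397 / 245)
  = (152 / 245)    [397 ≡ 152 mod 245]
  = -(19 / 245)    [245 ≡ 5 mod 8 ⇒ (2 / 245)^3 = -1]
  = -(245 / 19)    [QR: 245 ≡ 1 mod 4, sign kept]
  = -(17 / 19)    [245 ≡ 17 mod 19]
  = -(19 / 17)    [QR: 17 ≡ 1 mod 4, sign kept]
  = -(2 / 17)    [19 ≡ 2 mod 17]
  = -(1 / 17)    [17 ≡ 1 mod 8 ⇒ (2 / 17) = +1]
  = -1    [(1 / 17) = 1]

-1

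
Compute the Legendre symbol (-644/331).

-1

(-644/331)
  = (18/331)    [-644 ≡ 18 mod 331]
  = -(9/331)    [331 ≡ 3 mod 8 ⇒ (2/331) = -1]
  = -(331/9)    [QR: 9 ≡ 1 mod 4, sign kept]
  = -(7/9)    [331 ≡ 7 mod 9]
  = -(9/7)    [QR: 9 ≡ 1 mod 4, sign kept]
  = -(2/7)    [9 ≡ 2 mod 7]
  = -(1/7)    [7 ≡ 7 mod 8 ⇒ (2/7) = +1]
  = -1    [(1/7) = 1]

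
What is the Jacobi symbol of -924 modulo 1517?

Pull out -1: (-924/1517) = (-1/1517)·(924/1517). Since 1517 ≡ 1 (mod 4), (-1/1517) = +1. Now have (924/1517).
Factor out 2: 924 = 2^2·231. Since 1517 ≡ 5 (mod 8), (2/1517) = -1, and (2/1517)^2 = +1. Now have (231/1517).
1517 ≡ 1 (mod 4), so quadratic reciprocity gives (231/1517) = (1517/231). Reduce: 1517 ≡ 131 (mod 231). Now have (131/231).
Both 131 ≡ 3 and 231 ≡ 3 (mod 4), so reciprocity gives (131/231) = -(231/131). Reduce: 231 ≡ 100 (mod 131). Now have -(100/131).
Factor out 2: 100 = 2^2·25. Since 131 ≡ 3 (mod 8), (2/131) = -1, and (2/131)^2 = +1. Now have -(25/131).
25 ≡ 1 (mod 4), so quadratic reciprocity gives (25/131) = (131/25). Reduce: 131 ≡ 6 (mod 25). Now have -(6/25).
Factor out 2: 6 = 2·3. Since 25 ≡ 1 (mod 8), (2/25) = +1. Now have -(3/25).
25 ≡ 1 (mod 4), so quadratic reciprocity gives (3/25) = (25/3). Reduce: 25 ≡ 1 (mod 3). Now have -(1/3).
(1/3) = 1. Collecting the sign factors: -1.

-1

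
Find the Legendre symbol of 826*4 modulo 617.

By multiplicativity, (826·4/617) = (826/617)·(4/617).
First factor (826/617):
(826/617)
  = (209/617)    [826 ≡ 209 mod 617]
  = (617/209)    [QR: 209 ≡ 1 mod 4, sign kept]
  = (199/209)    [617 ≡ 199 mod 209]
  = (209/199)    [QR: 209 ≡ 1 mod 4, sign kept]
  = (10/199)    [209 ≡ 10 mod 199]
  = (5/199)    [199 ≡ 7 mod 8 ⇒ (2/199) = +1]
  = (199/5)    [QR: 5 ≡ 1 mod 4, sign kept]
  = (4/5)    [199 ≡ 4 mod 5]
  = (1/5)    [5 ≡ 5 mod 8 ⇒ (2/5)^2 = +1]
  = 1    [(1/5) = 1]
Second factor (4/617):
(4/617)
  = (1/617)    [617 ≡ 1 mod 8 ⇒ (2/617)^2 = +1]
  = 1    [(1/617) = 1]
Product: (1)·(1) = 1.

1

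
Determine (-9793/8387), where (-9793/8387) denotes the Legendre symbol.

Reduce the numerator: -9793 ≡ 6981 (mod 8387), so (-9793/8387) = (6981/8387).
6981 ≡ 1 (mod 4), so quadratic reciprocity gives (6981/8387) = (8387/6981). Reduce: 8387 ≡ 1406 (mod 6981). Now have (1406/6981).
Factor out 2: 1406 = 2·703. Since 6981 ≡ 5 (mod 8), (2/6981) = -1. Now have -(703/6981).
6981 ≡ 1 (mod 4), so quadratic reciprocity gives (703/6981) = (6981/703). Reduce: 6981 ≡ 654 (mod 703). Now have -(654/703).
Factor out 2: 654 = 2·327. Since 703 ≡ 7 (mod 8), (2/703) = +1. Now have -(327/703).
Both 327 ≡ 3 and 703 ≡ 3 (mod 4), so reciprocity gives (327/703) = -(703/327). Reduce: 703 ≡ 49 (mod 327). Now have (49/327).
49 ≡ 1 (mod 4), so quadratic reciprocity gives (49/327) = (327/49). Reduce: 327 ≡ 33 (mod 49). Now have (33/49).
33 ≡ 1 (mod 4), so quadratic reciprocity gives (33/49) = (49/33). Reduce: 49 ≡ 16 (mod 33). Now have (16/33).
Factor out 2: 16 = 2^4. Since 33 ≡ 1 (mod 8), (2/33) = +1, and (2/33)^4 = +1. Now have (1/33).
(1/33) = 1. Collecting the sign factors: 1.

1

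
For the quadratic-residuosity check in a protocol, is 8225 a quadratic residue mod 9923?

yes

(8225|9923)
  = (9923|8225)    [QR: 8225 ≡ 1 mod 4, sign kept]
  = (1698|8225)    [9923 ≡ 1698 mod 8225]
  = (849|8225)    [8225 ≡ 1 mod 8 ⇒ (2|8225) = +1]
  = (8225|849)    [QR: 849 ≡ 1 mod 4, sign kept]
  = (584|849)    [8225 ≡ 584 mod 849]
  = (73|849)    [849 ≡ 1 mod 8 ⇒ (2|849)^3 = +1]
  = (849|73)    [QR: 73 ≡ 1 mod 4, sign kept]
  = (46|73)    [849 ≡ 46 mod 73]
  = (23|73)    [73 ≡ 1 mod 8 ⇒ (2|73) = +1]
  = (73|23)    [QR: 73 ≡ 1 mod 4, sign kept]
  = (4|23)    [73 ≡ 4 mod 23]
  = (1|23)    [23 ≡ 7 mod 8 ⇒ (2|23)^2 = +1]
  = 1    [(1|23) = 1]
(8225|9923) = 1, and 9923 is prime, so 8225 is a quadratic residue mod 9923.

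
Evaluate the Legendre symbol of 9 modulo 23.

1

9 ≡ 1 (mod 4), so quadratic reciprocity gives (9|23) = (23|9). Reduce: 23 ≡ 5 (mod 9). Now have (5|9).
5 ≡ 1 (mod 4), so quadratic reciprocity gives (5|9) = (9|5). Reduce: 9 ≡ 4 (mod 5). Now have (4|5).
Factor out 2: 4 = 2^2. Since 5 ≡ 5 (mod 8), (2|5) = -1, and (2|5)^2 = +1. Now have (1|5).
(1|5) = 1. Collecting the sign factors: 1.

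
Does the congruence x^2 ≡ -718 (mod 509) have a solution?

(-718|509)
  = (300|509)    [-718 ≡ 300 mod 509]
  = (75|509)    [509 ≡ 5 mod 8 ⇒ (2|509)^2 = +1]
  = (509|75)    [QR: 509 ≡ 1 mod 4, sign kept]
  = (59|75)    [509 ≡ 59 mod 75]
  = -(75|59)    [QR: both ≡ 3 mod 4, sign flips]
  = -(16|59)    [75 ≡ 16 mod 59]
  = -(1|59)    [59 ≡ 3 mod 8 ⇒ (2|59)^4 = +1]
  = -1    [(1|59) = 1]
The Legendre symbol is -1, so x^2 ≡ -718 (mod 509) has no solution.

no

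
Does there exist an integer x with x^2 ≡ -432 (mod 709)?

(-432/709)
  = (277/709)    [-432 ≡ 277 mod 709]
  = (709/277)    [QR: 277 ≡ 1 mod 4, sign kept]
  = (155/277)    [709 ≡ 155 mod 277]
  = (277/155)    [QR: 277 ≡ 1 mod 4, sign kept]
  = (122/155)    [277 ≡ 122 mod 155]
  = -(61/155)    [155 ≡ 3 mod 8 ⇒ (2/155) = -1]
  = -(155/61)    [QR: 61 ≡ 1 mod 4, sign kept]
  = -(33/61)    [155 ≡ 33 mod 61]
  = -(61/33)    [QR: 33 ≡ 1 mod 4, sign kept]
  = -(28/33)    [61 ≡ 28 mod 33]
  = -(7/33)    [33 ≡ 1 mod 8 ⇒ (2/33)^2 = +1]
  = -(33/7)    [QR: 33 ≡ 1 mod 4, sign kept]
  = -(5/7)    [33 ≡ 5 mod 7]
  = -(7/5)    [QR: 5 ≡ 1 mod 4, sign kept]
  = -(2/5)    [7 ≡ 2 mod 5]
  = (1/5)    [5 ≡ 5 mod 8 ⇒ (2/5) = -1]
  = 1    [(1/5) = 1]
The Legendre symbol is 1, so x^2 ≡ -432 (mod 709) has solution.

yes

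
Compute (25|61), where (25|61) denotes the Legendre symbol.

25 ≡ 1 (mod 4), so quadratic reciprocity gives (25|61) = (61|25). Reduce: 61 ≡ 11 (mod 25). Now have (11|25).
25 ≡ 1 (mod 4), so quadratic reciprocity gives (11|25) = (25|11). Reduce: 25 ≡ 3 (mod 11). Now have (3|11).
Both 3 ≡ 3 and 11 ≡ 3 (mod 4), so reciprocity gives (3|11) = -(11|3). Reduce: 11 ≡ 2 (mod 3). Now have -(2|3).
Factor out 2: 2 = 2. Since 3 ≡ 3 (mod 8), (2|3) = -1. Now have (1|3).
(1|3) = 1. Collecting the sign factors: 1.

1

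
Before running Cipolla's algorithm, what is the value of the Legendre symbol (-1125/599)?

(-1125/599)
  = (73/599)    [-1125 ≡ 73 mod 599]
  = (599/73)    [QR: 73 ≡ 1 mod 4, sign kept]
  = (15/73)    [599 ≡ 15 mod 73]
  = (73/15)    [QR: 73 ≡ 1 mod 4, sign kept]
  = (13/15)    [73 ≡ 13 mod 15]
  = (15/13)    [QR: 13 ≡ 1 mod 4, sign kept]
  = (2/13)    [15 ≡ 2 mod 13]
  = -(1/13)    [13 ≡ 5 mod 8 ⇒ (2/13) = -1]
  = -1    [(1/13) = 1]

-1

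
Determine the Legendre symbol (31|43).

1

Both 31 ≡ 3 and 43 ≡ 3 (mod 4), so reciprocity gives (31|43) = -(43|31). Reduce: 43 ≡ 12 (mod 31). Now have -(12|31).
Factor out 2: 12 = 2^2·3. Since 31 ≡ 7 (mod 8), (2|31) = +1, and (2|31)^2 = +1. Now have -(3|31).
Both 3 ≡ 3 and 31 ≡ 3 (mod 4), so reciprocity gives (3|31) = -(31|3). Reduce: 31 ≡ 1 (mod 3). Now have (1|3).
(1|3) = 1. Collecting the sign factors: 1.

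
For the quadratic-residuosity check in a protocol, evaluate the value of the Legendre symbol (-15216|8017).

(-15216|8017)
  = (15216|8017)    [8017 ≡ 1 mod 4 ⇒ (-1|8017) = +1]
  = (7199|8017)    [15216 ≡ 7199 mod 8017]
  = (8017|7199)    [QR: 8017 ≡ 1 mod 4, sign kept]
  = (818|7199)    [8017 ≡ 818 mod 7199]
  = (409|7199)    [7199 ≡ 7 mod 8 ⇒ (2|7199) = +1]
  = (7199|409)    [QR: 409 ≡ 1 mod 4, sign kept]
  = (246|409)    [7199 ≡ 246 mod 409]
  = (123|409)    [409 ≡ 1 mod 8 ⇒ (2|409) = +1]
  = (409|123)    [QR: 409 ≡ 1 mod 4, sign kept]
  = (40|123)    [409 ≡ 40 mod 123]
  = -(5|123)    [123 ≡ 3 mod 8 ⇒ (2|123)^3 = -1]
  = -(123|5)    [QR: 5 ≡ 1 mod 4, sign kept]
  = -(3|5)    [123 ≡ 3 mod 5]
  = -(5|3)    [QR: 5 ≡ 1 mod 4, sign kept]
  = -(2|3)    [5 ≡ 2 mod 3]
  = (1|3)    [3 ≡ 3 mod 8 ⇒ (2|3) = -1]
  = 1    [(1|3) = 1]

1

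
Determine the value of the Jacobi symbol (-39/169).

0

Reduce the numerator: -39 ≡ 130 (mod 169), so (-39/169) = (130/169).
Factor out 2: 130 = 2·65. Since 169 ≡ 1 (mod 8), (2/169) = +1. Now have (65/169).
65 ≡ 1 (mod 4), so quadratic reciprocity gives (65/169) = (169/65). Reduce: 169 ≡ 39 (mod 65). Now have (39/65).
65 ≡ 1 (mod 4), so quadratic reciprocity gives (39/65) = (65/39). Reduce: 65 ≡ 26 (mod 39). Now have (26/39).
Factor out 2: 26 = 2·13. Since 39 ≡ 7 (mod 8), (2/39) = +1. Now have (13/39).
13 ≡ 1 (mod 4), so quadratic reciprocity gives (13/39) = (39/13). Reduce: 39 ≡ 0 (mod 13). Now have (0/13).
The numerator is now 0 with denominator 13 > 1: the symbol is 0.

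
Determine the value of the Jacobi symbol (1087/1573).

(1087/1573)
  = (1573/1087)    [QR: 1573 ≡ 1 mod 4, sign kept]
  = (486/1087)    [1573 ≡ 486 mod 1087]
  = (243/1087)    [1087 ≡ 7 mod 8 ⇒ (2/1087) = +1]
  = -(1087/243)    [QR: both ≡ 3 mod 4, sign flips]
  = -(115/243)    [1087 ≡ 115 mod 243]
  = (243/115)    [QR: both ≡ 3 mod 4, sign flips]
  = (13/115)    [243 ≡ 13 mod 115]
  = (115/13)    [QR: 13 ≡ 1 mod 4, sign kept]
  = (11/13)    [115 ≡ 11 mod 13]
  = (13/11)    [QR: 13 ≡ 1 mod 4, sign kept]
  = (2/11)    [13 ≡ 2 mod 11]
  = -(1/11)    [11 ≡ 3 mod 8 ⇒ (2/11) = -1]
  = -1    [(1/11) = 1]

-1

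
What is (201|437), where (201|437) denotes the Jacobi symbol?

201 ≡ 1 (mod 4), so quadratic reciprocity gives (201|437) = (437|201). Reduce: 437 ≡ 35 (mod 201). Now have (35|201).
201 ≡ 1 (mod 4), so quadratic reciprocity gives (35|201) = (201|35). Reduce: 201 ≡ 26 (mod 35). Now have (26|35).
Factor out 2: 26 = 2·13. Since 35 ≡ 3 (mod 8), (2|35) = -1. Now have -(13|35).
13 ≡ 1 (mod 4), so quadratic reciprocity gives (13|35) = (35|13). Reduce: 35 ≡ 9 (mod 13). Now have -(9|13).
9 ≡ 1 (mod 4), so quadratic reciprocity gives (9|13) = (13|9). Reduce: 13 ≡ 4 (mod 9). Now have -(4|9).
Factor out 2: 4 = 2^2. Since 9 ≡ 1 (mod 8), (2|9) = +1, and (2|9)^2 = +1. Now have -(1|9).
(1|9) = 1. Collecting the sign factors: -1.

-1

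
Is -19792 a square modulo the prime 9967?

no

Reduce the numerator: -19792 ≡ 142 (mod 9967), so (-19792|9967) = (142|9967).
Factor out 2: 142 = 2·71. Since 9967 ≡ 7 (mod 8), (2|9967) = +1. Now have (71|9967).
Both 71 ≡ 3 and 9967 ≡ 3 (mod 4), so reciprocity gives (71|9967) = -(9967|71). Reduce: 9967 ≡ 27 (mod 71). Now have -(27|71).
Both 27 ≡ 3 and 71 ≡ 3 (mod 4), so reciprocity gives (27|71) = -(71|27). Reduce: 71 ≡ 17 (mod 27). Now have (17|27).
17 ≡ 1 (mod 4), so quadratic reciprocity gives (17|27) = (27|17). Reduce: 27 ≡ 10 (mod 17). Now have (10|17).
Factor out 2: 10 = 2·5. Since 17 ≡ 1 (mod 8), (2|17) = +1. Now have (5|17).
5 ≡ 1 (mod 4), so quadratic reciprocity gives (5|17) = (17|5). Reduce: 17 ≡ 2 (mod 5). Now have (2|5).
Factor out 2: 2 = 2. Since 5 ≡ 5 (mod 8), (2|5) = -1. Now have -(1|5).
(1|5) = 1. Collecting the sign factors: -1.
(-19792|9967) = -1, and 9967 is prime, so -19792 is not a quadratic residue mod 9967.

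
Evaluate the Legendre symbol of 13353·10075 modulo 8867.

By multiplicativity, (13353·10075|8867) = (13353|8867)·(10075|8867).
First factor (13353|8867):
(13353|8867)
  = (4486|8867)    [13353 ≡ 4486 mod 8867]
  = -(2243|8867)    [8867 ≡ 3 mod 8 ⇒ (2|8867) = -1]
  = (8867|2243)    [QR: both ≡ 3 mod 4, sign flips]
  = (2138|2243)    [8867 ≡ 2138 mod 2243]
  = -(1069|2243)    [2243 ≡ 3 mod 8 ⇒ (2|2243) = -1]
  = -(2243|1069)    [QR: 1069 ≡ 1 mod 4, sign kept]
  = -(105|1069)    [2243 ≡ 105 mod 1069]
  = -(1069|105)    [QR: 105 ≡ 1 mod 4, sign kept]
  = -(19|105)    [1069 ≡ 19 mod 105]
  = -(105|19)    [QR: 105 ≡ 1 mod 4, sign kept]
  = -(10|19)    [105 ≡ 10 mod 19]
  = (5|19)    [19 ≡ 3 mod 8 ⇒ (2|19) = -1]
  = (19|5)    [QR: 5 ≡ 1 mod 4, sign kept]
  = (4|5)    [19 ≡ 4 mod 5]
  = (1|5)    [5 ≡ 5 mod 8 ⇒ (2|5)^2 = +1]
  = 1    [(1|5) = 1]
Second factor (10075|8867):
(10075|8867)
  = (1208|8867)    [10075 ≡ 1208 mod 8867]
  = -(151|8867)    [8867 ≡ 3 mod 8 ⇒ (2|8867)^3 = -1]
  = (8867|151)    [QR: both ≡ 3 mod 4, sign flips]
  = (109|151)    [8867 ≡ 109 mod 151]
  = (151|109)    [QR: 109 ≡ 1 mod 4, sign kept]
  = (42|109)    [151 ≡ 42 mod 109]
  = -(21|109)    [109 ≡ 5 mod 8 ⇒ (2|109) = -1]
  = -(109|21)    [QR: 21 ≡ 1 mod 4, sign kept]
  = -(4|21)    [109 ≡ 4 mod 21]
  = -(1|21)    [21 ≡ 5 mod 8 ⇒ (2|21)^2 = +1]
  = -1    [(1|21) = 1]
Product: (1)·(-1) = -1.

-1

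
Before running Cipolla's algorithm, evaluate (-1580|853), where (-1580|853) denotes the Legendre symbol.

1

Reduce the numerator: -1580 ≡ 126 (mod 853), so (-1580|853) = (126|853).
Factor out 2: 126 = 2·63. Since 853 ≡ 5 (mod 8), (2|853) = -1. Now have -(63|853).
853 ≡ 1 (mod 4), so quadratic reciprocity gives (63|853) = (853|63). Reduce: 853 ≡ 34 (mod 63). Now have -(34|63).
Factor out 2: 34 = 2·17. Since 63 ≡ 7 (mod 8), (2|63) = +1. Now have -(17|63).
17 ≡ 1 (mod 4), so quadratic reciprocity gives (17|63) = (63|17). Reduce: 63 ≡ 12 (mod 17). Now have -(12|17).
Factor out 2: 12 = 2^2·3. Since 17 ≡ 1 (mod 8), (2|17) = +1, and (2|17)^2 = +1. Now have -(3|17).
17 ≡ 1 (mod 4), so quadratic reciprocity gives (3|17) = (17|3). Reduce: 17 ≡ 2 (mod 3). Now have -(2|3).
Factor out 2: 2 = 2. Since 3 ≡ 3 (mod 8), (2|3) = -1. Now have (1|3).
(1|3) = 1. Collecting the sign factors: 1.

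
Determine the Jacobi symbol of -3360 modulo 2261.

0

(-3360/2261)
  = (1162/2261)    [-3360 ≡ 1162 mod 2261]
  = -(581/2261)    [2261 ≡ 5 mod 8 ⇒ (2/2261) = -1]
  = -(2261/581)    [QR: 581 ≡ 1 mod 4, sign kept]
  = -(518/581)    [2261 ≡ 518 mod 581]
  = (259/581)    [581 ≡ 5 mod 8 ⇒ (2/581) = -1]
  = (581/259)    [QR: 581 ≡ 1 mod 4, sign kept]
  = (63/259)    [581 ≡ 63 mod 259]
  = -(259/63)    [QR: both ≡ 3 mod 4, sign flips]
  = -(7/63)    [259 ≡ 7 mod 63]
  = (63/7)    [QR: both ≡ 3 mod 4, sign flips]
  = (0/7)    [63 ≡ 0 mod 7]
  = 0    [numerator 0, gcd > 1]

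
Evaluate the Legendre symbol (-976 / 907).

Reduce the numerator: -976 ≡ 838 (mod 907), so (-976 / 907) = (838 / 907).
Factor out 2: 838 = 2·419. Since 907 ≡ 3 (mod 8), (2 / 907) = -1. Now have -(419 / 907).
Both 419 ≡ 3 and 907 ≡ 3 (mod 4), so reciprocity gives (419 / 907) = -(907 / 419). Reduce: 907 ≡ 69 (mod 419). Now have (69 / 419).
69 ≡ 1 (mod 4), so quadratic reciprocity gives (69 / 419) = (419 / 69). Reduce: 419 ≡ 5 (mod 69). Now have (5 / 69).
5 ≡ 1 (mod 4), so quadratic reciprocity gives (5 / 69) = (69 / 5). Reduce: 69 ≡ 4 (mod 5). Now have (4 / 5).
Factor out 2: 4 = 2^2. Since 5 ≡ 5 (mod 8), (2 / 5) = -1, and (2 / 5)^2 = +1. Now have (1 / 5).
(1 / 5) = 1. Collecting the sign factors: 1.

1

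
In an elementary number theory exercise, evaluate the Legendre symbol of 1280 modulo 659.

1

(1280/659)
  = (621/659)    [1280 ≡ 621 mod 659]
  = (659/621)    [QR: 621 ≡ 1 mod 4, sign kept]
  = (38/621)    [659 ≡ 38 mod 621]
  = -(19/621)    [621 ≡ 5 mod 8 ⇒ (2/621) = -1]
  = -(621/19)    [QR: 621 ≡ 1 mod 4, sign kept]
  = -(13/19)    [621 ≡ 13 mod 19]
  = -(19/13)    [QR: 13 ≡ 1 mod 4, sign kept]
  = -(6/13)    [19 ≡ 6 mod 13]
  = (3/13)    [13 ≡ 5 mod 8 ⇒ (2/13) = -1]
  = (13/3)    [QR: 13 ≡ 1 mod 4, sign kept]
  = (1/3)    [13 ≡ 1 mod 3]
  = 1    [(1/3) = 1]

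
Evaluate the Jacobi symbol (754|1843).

-1

Factor out 2: 754 = 2·377. Since 1843 ≡ 3 (mod 8), (2|1843) = -1. Now have -(377|1843).
377 ≡ 1 (mod 4), so quadratic reciprocity gives (377|1843) = (1843|377). Reduce: 1843 ≡ 335 (mod 377). Now have -(335|377).
377 ≡ 1 (mod 4), so quadratic reciprocity gives (335|377) = (377|335). Reduce: 377 ≡ 42 (mod 335). Now have -(42|335).
Factor out 2: 42 = 2·21. Since 335 ≡ 7 (mod 8), (2|335) = +1. Now have -(21|335).
21 ≡ 1 (mod 4), so quadratic reciprocity gives (21|335) = (335|21). Reduce: 335 ≡ 20 (mod 21). Now have -(20|21).
Factor out 2: 20 = 2^2·5. Since 21 ≡ 5 (mod 8), (2|21) = -1, and (2|21)^2 = +1. Now have -(5|21).
5 ≡ 1 (mod 4), so quadratic reciprocity gives (5|21) = (21|5). Reduce: 21 ≡ 1 (mod 5). Now have -(1|5).
(1|5) = 1. Collecting the sign factors: -1.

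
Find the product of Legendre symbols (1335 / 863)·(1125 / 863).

-1

By multiplicativity, (1335·1125 / 863) = (1335 / 863)·(1125 / 863).
First factor (1335 / 863):
Reduce the numerator: 1335 ≡ 472 (mod 863), so (1335 / 863) = (472 / 863).
Factor out 2: 472 = 2^3·59. Since 863 ≡ 7 (mod 8), (2 / 863) = +1, and (2 / 863)^3 = +1. Now have (59 / 863).
Both 59 ≡ 3 and 863 ≡ 3 (mod 4), so reciprocity gives (59 / 863) = -(863 / 59). Reduce: 863 ≡ 37 (mod 59). Now have -(37 / 59).
37 ≡ 1 (mod 4), so quadratic reciprocity gives (37 / 59) = (59 / 37). Reduce: 59 ≡ 22 (mod 37). Now have -(22 / 37).
Factor out 2: 22 = 2·11. Since 37 ≡ 5 (mod 8), (2 / 37) = -1. Now have (11 / 37).
37 ≡ 1 (mod 4), so quadratic reciprocity gives (11 / 37) = (37 / 11). Reduce: 37 ≡ 4 (mod 11). Now have (4 / 11).
Factor out 2: 4 = 2^2. Since 11 ≡ 3 (mod 8), (2 / 11) = -1, and (2 / 11)^2 = +1. Now have (1 / 11).
(1 / 11) = 1. Collecting the sign factors: 1.
Second factor (1125 / 863):
Reduce the numerator: 1125 ≡ 262 (mod 863), so (1125 / 863) = (262 / 863).
Factor out 2: 262 = 2·131. Since 863 ≡ 7 (mod 8), (2 / 863) = +1. Now have (131 / 863).
Both 131 ≡ 3 and 863 ≡ 3 (mod 4), so reciprocity gives (131 / 863) = -(863 / 131). Reduce: 863 ≡ 77 (mod 131). Now have -(77 / 131).
77 ≡ 1 (mod 4), so quadratic reciprocity gives (77 / 131) = (131 / 77). Reduce: 131 ≡ 54 (mod 77). Now have -(54 / 77).
Factor out 2: 54 = 2·27. Since 77 ≡ 5 (mod 8), (2 / 77) = -1. Now have (27 / 77).
77 ≡ 1 (mod 4), so quadratic reciprocity gives (27 / 77) = (77 / 27). Reduce: 77 ≡ 23 (mod 27). Now have (23 / 27).
Both 23 ≡ 3 and 27 ≡ 3 (mod 4), so reciprocity gives (23 / 27) = -(27 / 23). Reduce: 27 ≡ 4 (mod 23). Now have -(4 / 23).
Factor out 2: 4 = 2^2. Since 23 ≡ 7 (mod 8), (2 / 23) = +1, and (2 / 23)^2 = +1. Now have -(1 / 23).
(1 / 23) = 1. Collecting the sign factors: -1.
Product: (1)·(-1) = -1.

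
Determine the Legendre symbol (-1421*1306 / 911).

By multiplicativity, (-1421·1306 / 911) = (-1421 / 911)·(1306 / 911).
First factor (-1421 / 911):
Pull out -1: (-1421 / 911) = (-1 / 911)·(1421 / 911). Since 911 ≡ 3 (mod 4), (-1 / 911) = -1. Now have -(1421 / 911).
Reduce the numerator: 1421 ≡ 510 (mod 911), so (1421 / 911) = (510 / 911).
Factor out 2: 510 = 2·255. Since 911 ≡ 7 (mod 8), (2 / 911) = +1. Now have -(255 / 911).
Both 255 ≡ 3 and 911 ≡ 3 (mod 4), so reciprocity gives (255 / 911) = -(911 / 255). Reduce: 911 ≡ 146 (mod 255). Now have (146 / 255).
Factor out 2: 146 = 2·73. Since 255 ≡ 7 (mod 8), (2 / 255) = +1. Now have (73 / 255).
73 ≡ 1 (mod 4), so quadratic reciprocity gives (73 / 255) = (255 / 73). Reduce: 255 ≡ 36 (mod 73). Now have (36 / 73).
Factor out 2: 36 = 2^2·9. Since 73 ≡ 1 (mod 8), (2 / 73) = +1, and (2 / 73)^2 = +1. Now have (9 / 73).
9 ≡ 1 (mod 4), so quadratic reciprocity gives (9 / 73) = (73 / 9). Reduce: 73 ≡ 1 (mod 9). Now have (1 / 9).
(1 / 9) = 1. Collecting the sign factors: 1.
Second factor (1306 / 911):
Reduce the numerator: 1306 ≡ 395 (mod 911), so (1306 / 911) = (395 / 911).
Both 395 ≡ 3 and 911 ≡ 3 (mod 4), so reciprocity gives (395 / 911) = -(911 / 395). Reduce: 911 ≡ 121 (mod 395). Now have -(121 / 395).
121 ≡ 1 (mod 4), so quadratic reciprocity gives (121 / 395) = (395 / 121). Reduce: 395 ≡ 32 (mod 121). Now have -(32 / 121).
Factor out 2: 32 = 2^5. Since 121 ≡ 1 (mod 8), (2 / 121) = +1, and (2 / 121)^5 = +1. Now have -(1 / 121).
(1 / 121) = 1. Collecting the sign factors: -1.
Product: (1)·(-1) = -1.

-1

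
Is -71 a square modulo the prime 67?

Pull out -1: (-71|67) = (-1|67)·(71|67). Since 67 ≡ 3 (mod 4), (-1|67) = -1. Now have -(71|67).
Reduce the numerator: 71 ≡ 4 (mod 67), so (71|67) = (4|67).
Factor out 2: 4 = 2^2. Since 67 ≡ 3 (mod 8), (2|67) = -1, and (2|67)^2 = +1. Now have -(1|67).
(1|67) = 1. Collecting the sign factors: -1.
(-71|67) = -1, and 67 is prime, so -71 is not a quadratic residue mod 67.

no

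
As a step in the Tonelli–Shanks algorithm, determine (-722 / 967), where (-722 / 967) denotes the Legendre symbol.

Reduce the numerator: -722 ≡ 245 (mod 967), so (-722 / 967) = (245 / 967).
245 ≡ 1 (mod 4), so quadratic reciprocity gives (245 / 967) = (967 / 245). Reduce: 967 ≡ 232 (mod 245). Now have (232 / 245).
Factor out 2: 232 = 2^3·29. Since 245 ≡ 5 (mod 8), (2 / 245) = -1, and (2 / 245)^3 = -1. Now have -(29 / 245).
29 ≡ 1 (mod 4), so quadratic reciprocity gives (29 / 245) = (245 / 29). Reduce: 245 ≡ 13 (mod 29). Now have -(13 / 29).
13 ≡ 1 (mod 4), so quadratic reciprocity gives (13 / 29) = (29 / 13). Reduce: 29 ≡ 3 (mod 13). Now have -(3 / 13).
13 ≡ 1 (mod 4), so quadratic reciprocity gives (3 / 13) = (13 / 3). Reduce: 13 ≡ 1 (mod 3). Now have -(1 / 3).
(1 / 3) = 1. Collecting the sign factors: -1.

-1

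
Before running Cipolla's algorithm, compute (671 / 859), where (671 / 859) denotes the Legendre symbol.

-1

(671 / 859)
  = -(859 / 671)    [QR: both ≡ 3 mod 4, sign flips]
  = -(188 / 671)    [859 ≡ 188 mod 671]
  = -(47 / 671)    [671 ≡ 7 mod 8 ⇒ (2 / 671)^2 = +1]
  = (671 / 47)    [QR: both ≡ 3 mod 4, sign flips]
  = (13 / 47)    [671 ≡ 13 mod 47]
  = (47 / 13)    [QR: 13 ≡ 1 mod 4, sign kept]
  = (8 / 13)    [47 ≡ 8 mod 13]
  = -(1 / 13)    [13 ≡ 5 mod 8 ⇒ (2 / 13)^3 = -1]
  = -1    [(1 / 13) = 1]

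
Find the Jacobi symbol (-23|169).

1

Reduce the numerator: -23 ≡ 146 (mod 169), so (-23|169) = (146|169).
Factor out 2: 146 = 2·73. Since 169 ≡ 1 (mod 8), (2|169) = +1. Now have (73|169).
73 ≡ 1 (mod 4), so quadratic reciprocity gives (73|169) = (169|73). Reduce: 169 ≡ 23 (mod 73). Now have (23|73).
73 ≡ 1 (mod 4), so quadratic reciprocity gives (23|73) = (73|23). Reduce: 73 ≡ 4 (mod 23). Now have (4|23).
Factor out 2: 4 = 2^2. Since 23 ≡ 7 (mod 8), (2|23) = +1, and (2|23)^2 = +1. Now have (1|23).
(1|23) = 1. Collecting the sign factors: 1.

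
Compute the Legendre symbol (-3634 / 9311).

-1

Pull out -1: (-3634 / 9311) = (-1 / 9311)·(3634 / 9311). Since 9311 ≡ 3 (mod 4), (-1 / 9311) = -1. Now have -(3634 / 9311).
Factor out 2: 3634 = 2·1817. Since 9311 ≡ 7 (mod 8), (2 / 9311) = +1. Now have -(1817 / 9311).
1817 ≡ 1 (mod 4), so quadratic reciprocity gives (1817 / 9311) = (9311 / 1817). Reduce: 9311 ≡ 226 (mod 1817). Now have -(226 / 1817).
Factor out 2: 226 = 2·113. Since 1817 ≡ 1 (mod 8), (2 / 1817) = +1. Now have -(113 / 1817).
113 ≡ 1 (mod 4), so quadratic reciprocity gives (113 / 1817) = (1817 / 113). Reduce: 1817 ≡ 9 (mod 113). Now have -(9 / 113).
9 ≡ 1 (mod 4), so quadratic reciprocity gives (9 / 113) = (113 / 9). Reduce: 113 ≡ 5 (mod 9). Now have -(5 / 9).
5 ≡ 1 (mod 4), so quadratic reciprocity gives (5 / 9) = (9 / 5). Reduce: 9 ≡ 4 (mod 5). Now have -(4 / 5).
Factor out 2: 4 = 2^2. Since 5 ≡ 5 (mod 8), (2 / 5) = -1, and (2 / 5)^2 = +1. Now have -(1 / 5).
(1 / 5) = 1. Collecting the sign factors: -1.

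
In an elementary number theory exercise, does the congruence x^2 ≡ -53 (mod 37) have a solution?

Reduce the numerator: -53 ≡ 21 (mod 37), so (-53|37) = (21|37).
21 ≡ 1 (mod 4), so quadratic reciprocity gives (21|37) = (37|21). Reduce: 37 ≡ 16 (mod 21). Now have (16|21).
Factor out 2: 16 = 2^4. Since 21 ≡ 5 (mod 8), (2|21) = -1, and (2|21)^4 = +1. Now have (1|21).
(1|21) = 1. Collecting the sign factors: 1.
(-53|37) = 1, and 37 is prime, so -53 is a quadratic residue mod 37.

yes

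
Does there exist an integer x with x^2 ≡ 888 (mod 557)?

no

(888|557)
  = (331|557)    [888 ≡ 331 mod 557]
  = (557|331)    [QR: 557 ≡ 1 mod 4, sign kept]
  = (226|331)    [557 ≡ 226 mod 331]
  = -(113|331)    [331 ≡ 3 mod 8 ⇒ (2|331) = -1]
  = -(331|113)    [QR: 113 ≡ 1 mod 4, sign kept]
  = -(105|113)    [331 ≡ 105 mod 113]
  = -(113|105)    [QR: 105 ≡ 1 mod 4, sign kept]
  = -(8|105)    [113 ≡ 8 mod 105]
  = -(1|105)    [105 ≡ 1 mod 8 ⇒ (2|105)^3 = +1]
  = -1    [(1|105) = 1]
The Legendre symbol is -1, so x^2 ≡ 888 (mod 557) has no solution.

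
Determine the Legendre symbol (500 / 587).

Factor out 2: 500 = 2^2·125. Since 587 ≡ 3 (mod 8), (2 / 587) = -1, and (2 / 587)^2 = +1. Now have (125 / 587).
125 ≡ 1 (mod 4), so quadratic reciprocity gives (125 / 587) = (587 / 125). Reduce: 587 ≡ 87 (mod 125). Now have (87 / 125).
125 ≡ 1 (mod 4), so quadratic reciprocity gives (87 / 125) = (125 / 87). Reduce: 125 ≡ 38 (mod 87). Now have (38 / 87).
Factor out 2: 38 = 2·19. Since 87 ≡ 7 (mod 8), (2 / 87) = +1. Now have (19 / 87).
Both 19 ≡ 3 and 87 ≡ 3 (mod 4), so reciprocity gives (19 / 87) = -(87 / 19). Reduce: 87 ≡ 11 (mod 19). Now have -(11 / 19).
Both 11 ≡ 3 and 19 ≡ 3 (mod 4), so reciprocity gives (11 / 19) = -(19 / 11). Reduce: 19 ≡ 8 (mod 11). Now have (8 / 11).
Factor out 2: 8 = 2^3. Since 11 ≡ 3 (mod 8), (2 / 11) = -1, and (2 / 11)^3 = -1. Now have -(1 / 11).
(1 / 11) = 1. Collecting the sign factors: -1.

-1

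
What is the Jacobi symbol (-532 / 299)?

-1

(-532 / 299)
  = (66 / 299)    [-532 ≡ 66 mod 299]
  = -(33 / 299)    [299 ≡ 3 mod 8 ⇒ (2 / 299) = -1]
  = -(299 / 33)    [QR: 33 ≡ 1 mod 4, sign kept]
  = -(2 / 33)    [299 ≡ 2 mod 33]
  = -(1 / 33)    [33 ≡ 1 mod 8 ⇒ (2 / 33) = +1]
  = -1    [(1 / 33) = 1]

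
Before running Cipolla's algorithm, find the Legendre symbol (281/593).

1

(281/593)
  = (593/281)    [QR: 281 ≡ 1 mod 4, sign kept]
  = (31/281)    [593 ≡ 31 mod 281]
  = (281/31)    [QR: 281 ≡ 1 mod 4, sign kept]
  = (2/31)    [281 ≡ 2 mod 31]
  = (1/31)    [31 ≡ 7 mod 8 ⇒ (2/31) = +1]
  = 1    [(1/31) = 1]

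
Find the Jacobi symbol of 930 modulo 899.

0

Reduce the numerator: 930 ≡ 31 (mod 899), so (930 / 899) = (31 / 899).
Both 31 ≡ 3 and 899 ≡ 3 (mod 4), so reciprocity gives (31 / 899) = -(899 / 31). Reduce: 899 ≡ 0 (mod 31). Now have -(0 / 31).
The numerator is now 0 with denominator 31 > 1: the symbol is 0.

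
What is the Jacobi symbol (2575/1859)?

1

(2575/1859)
  = (716/1859)    [2575 ≡ 716 mod 1859]
  = (179/1859)    [1859 ≡ 3 mod 8 ⇒ (2/1859)^2 = +1]
  = -(1859/179)    [QR: both ≡ 3 mod 4, sign flips]
  = -(69/179)    [1859 ≡ 69 mod 179]
  = -(179/69)    [QR: 69 ≡ 1 mod 4, sign kept]
  = -(41/69)    [179 ≡ 41 mod 69]
  = -(69/41)    [QR: 41 ≡ 1 mod 4, sign kept]
  = -(28/41)    [69 ≡ 28 mod 41]
  = -(7/41)    [41 ≡ 1 mod 8 ⇒ (2/41)^2 = +1]
  = -(41/7)    [QR: 41 ≡ 1 mod 4, sign kept]
  = -(6/7)    [41 ≡ 6 mod 7]
  = -(3/7)    [7 ≡ 7 mod 8 ⇒ (2/7) = +1]
  = (7/3)    [QR: both ≡ 3 mod 4, sign flips]
  = (1/3)    [7 ≡ 1 mod 3]
  = 1    [(1/3) = 1]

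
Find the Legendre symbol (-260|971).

(-260|971)
  = -(260|971)    [971 ≡ 3 mod 4 ⇒ (-1|971) = -1]
  = -(65|971)    [971 ≡ 3 mod 8 ⇒ (2|971)^2 = +1]
  = -(971|65)    [QR: 65 ≡ 1 mod 4, sign kept]
  = -(61|65)    [971 ≡ 61 mod 65]
  = -(65|61)    [QR: 61 ≡ 1 mod 4, sign kept]
  = -(4|61)    [65 ≡ 4 mod 61]
  = -(1|61)    [61 ≡ 5 mod 8 ⇒ (2|61)^2 = +1]
  = -1    [(1|61) = 1]

-1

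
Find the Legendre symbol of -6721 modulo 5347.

Pull out -1: (-6721 / 5347) = (-1 / 5347)·(6721 / 5347). Since 5347 ≡ 3 (mod 4), (-1 / 5347) = -1. Now have -(6721 / 5347).
Reduce the numerator: 6721 ≡ 1374 (mod 5347), so (6721 / 5347) = (1374 / 5347).
Factor out 2: 1374 = 2·687. Since 5347 ≡ 3 (mod 8), (2 / 5347) = -1. Now have (687 / 5347).
Both 687 ≡ 3 and 5347 ≡ 3 (mod 4), so reciprocity gives (687 / 5347) = -(5347 / 687). Reduce: 5347 ≡ 538 (mod 687). Now have -(538 / 687).
Factor out 2: 538 = 2·269. Since 687 ≡ 7 (mod 8), (2 / 687) = +1. Now have -(269 / 687).
269 ≡ 1 (mod 4), so quadratic reciprocity gives (269 / 687) = (687 / 269). Reduce: 687 ≡ 149 (mod 269). Now have -(149 / 269).
149 ≡ 1 (mod 4), so quadratic reciprocity gives (149 / 269) = (269 / 149). Reduce: 269 ≡ 120 (mod 149). Now have -(120 / 149).
Factor out 2: 120 = 2^3·15. Since 149 ≡ 5 (mod 8), (2 / 149) = -1, and (2 / 149)^3 = -1. Now have (15 / 149).
149 ≡ 1 (mod 4), so quadratic reciprocity gives (15 / 149) = (149 / 15). Reduce: 149 ≡ 14 (mod 15). Now have (14 / 15).
Factor out 2: 14 = 2·7. Since 15 ≡ 7 (mod 8), (2 / 15) = +1. Now have (7 / 15).
Both 7 ≡ 3 and 15 ≡ 3 (mod 4), so reciprocity gives (7 / 15) = -(15 / 7). Reduce: 15 ≡ 1 (mod 7). Now have -(1 / 7).
(1 / 7) = 1. Collecting the sign factors: -1.

-1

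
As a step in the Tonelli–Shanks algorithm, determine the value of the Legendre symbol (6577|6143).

(6577|6143)
  = (434|6143)    [6577 ≡ 434 mod 6143]
  = (217|6143)    [6143 ≡ 7 mod 8 ⇒ (2|6143) = +1]
  = (6143|217)    [QR: 217 ≡ 1 mod 4, sign kept]
  = (67|217)    [6143 ≡ 67 mod 217]
  = (217|67)    [QR: 217 ≡ 1 mod 4, sign kept]
  = (16|67)    [217 ≡ 16 mod 67]
  = (1|67)    [67 ≡ 3 mod 8 ⇒ (2|67)^4 = +1]
  = 1    [(1|67) = 1]

1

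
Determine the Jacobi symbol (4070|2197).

Reduce the numerator: 4070 ≡ 1873 (mod 2197), so (4070|2197) = (1873|2197).
1873 ≡ 1 (mod 4), so quadratic reciprocity gives (1873|2197) = (2197|1873). Reduce: 2197 ≡ 324 (mod 1873). Now have (324|1873).
Factor out 2: 324 = 2^2·81. Since 1873 ≡ 1 (mod 8), (2|1873) = +1, and (2|1873)^2 = +1. Now have (81|1873).
81 ≡ 1 (mod 4), so quadratic reciprocity gives (81|1873) = (1873|81). Reduce: 1873 ≡ 10 (mod 81). Now have (10|81).
Factor out 2: 10 = 2·5. Since 81 ≡ 1 (mod 8), (2|81) = +1. Now have (5|81).
5 ≡ 1 (mod 4), so quadratic reciprocity gives (5|81) = (81|5). Reduce: 81 ≡ 1 (mod 5). Now have (1|5).
(1|5) = 1. Collecting the sign factors: 1.

1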